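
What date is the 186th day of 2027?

January has 31 days (186 − 31 = 155 remain).
February has 28 days (155 − 28 = 127 remain).
March has 31 days (127 − 31 = 96 remain).
April has 30 days (96 − 30 = 66 remain).
May has 31 days (66 − 31 = 35 remain).
June has 30 days (35 − 30 = 5 remain).
5 into July → July 5.

5 July 2027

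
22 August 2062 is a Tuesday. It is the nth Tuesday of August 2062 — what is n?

4th

Day 22 falls in week ⌈22/7⌉ of the month.
Days 1–7 hold the 1st Tuesday, 8–14 the 2nd, 15–21 the 3rd, 22–28 the 4th, 29–31 the 5th.
22 is in the range for the 4th.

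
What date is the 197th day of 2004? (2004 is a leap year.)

Jan has 31 days (197 − 31 = 166 remain).
Feb has 29 days (166 − 29 = 137 remain).
Mar has 31 days (137 − 31 = 106 remain).
Apr has 30 days (106 − 30 = 76 remain).
May has 31 days (76 − 31 = 45 remain).
Jun has 30 days (45 − 30 = 15 remain).
15 into Jul → Jul 15.

Jul 15, 2004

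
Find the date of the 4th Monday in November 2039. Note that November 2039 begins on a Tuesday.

November 28, 2039

November 2039 begins on a Tuesday, so the first Monday is November 7 (6 days later).
The 4th Monday is 3 weeks later: 7 + 21 = 28.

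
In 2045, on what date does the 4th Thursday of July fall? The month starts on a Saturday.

July 2045 begins on a Saturday, so the first Thursday is July 6 (5 days later).
The 4th Thursday is 3 weeks later: 6 + 21 = 27.

27 July 2045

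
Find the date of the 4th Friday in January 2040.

The first Friday of January 2040 is January 6.
The 4th Friday is 3 weeks later: 6 + 21 = 27.

2040-01-27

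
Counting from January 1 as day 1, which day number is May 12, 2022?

Days in months before May: 31 + 28 + 31 + 30 = 120.
Plus 12 days into May → day 132.

132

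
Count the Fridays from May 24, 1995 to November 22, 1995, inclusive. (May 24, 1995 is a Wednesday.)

May 24, 1995 is a Wednesday; the first Friday on or after it is May 26, 1995 (2 days later).
From May 26, 1995 to November 22, 1995: 5 + 30 + 31 + 31 + 30 + 31 + 22 = 180 days (rest of May, June, July, August, September, October, November).
180 ÷ 7 = 25 full weeks with remainder 5, so 25 more Fridays after the first → 26.

26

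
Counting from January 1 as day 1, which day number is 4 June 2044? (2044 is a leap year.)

156

Days in months before June: 31 + 29 + 31 + 30 + 31 = 152.
Plus 4 days into June → day 156.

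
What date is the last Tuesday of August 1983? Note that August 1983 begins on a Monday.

August 1983 begins on a Monday, so the first Tuesday is August 2 (1 day later).
August 1983 has 31 days. Adding weeks: 2, 9, 16, 23, 30 — the last one ≤ 31 is the 30th.

30 August 1983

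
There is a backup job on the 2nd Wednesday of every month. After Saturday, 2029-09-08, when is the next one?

September 2029 starts on a Saturday; its first Wednesday is the 5th, so the 2nd Wednesday is the 12th — 2029-09-12.
2029-09-12 is after 2029-09-08, so that is the next one.

2029-09-12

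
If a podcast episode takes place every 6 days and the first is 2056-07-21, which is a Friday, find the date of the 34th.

2057-02-04

The 34th occurrence is 33 intervals after the first: 33 × 6 = 198 days after 2056-07-21.
July has 31 days — 10 days to the end of July leaves 188.
August has 31 days (157 left).
September has 30 days (127 left).
October has 31 days (96 left).
November has 30 days (66 left).
December has 31 days (35 left).
January has 31 days (4 left).
4 days into February → 2057-02-04.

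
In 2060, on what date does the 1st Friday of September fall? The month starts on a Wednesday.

September 2060 begins on a Wednesday, so the first Friday is September 3 (2 days later).

September 3, 2060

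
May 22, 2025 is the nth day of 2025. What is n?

142

Days in months before May: 31 + 28 + 31 + 30 = 120.
Plus 22 days into May → day 142.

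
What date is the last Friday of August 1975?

August 29, 1975

August 1975 begins on a Friday, so the first Friday is August 1.
August 1975 has 31 days. Adding weeks: 1, 8, 15, 22, 29 — the last one ≤ 31 is the 29th.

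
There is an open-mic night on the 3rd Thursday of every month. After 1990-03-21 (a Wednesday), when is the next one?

1990-04-19

March 1990 starts on a Thursday; its first Thursday is the 1st, so the 3rd Thursday is the 15th — 1990-03-15.
That is not after 1990-03-21, so look at April 1990.
April 1990 starts on a Sunday; its first Thursday is the 5th, so the 3rd Thursday is the 19th — 1990-04-19.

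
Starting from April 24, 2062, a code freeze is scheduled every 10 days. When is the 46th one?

July 18, 2063

The 46th occurrence is 45 intervals after the first: 45 × 10 = 450 days after April 24, 2062.
April has 30 days — 6 days to the end of April leaves 444.
From end of April to end of 2062 is 245 days (199 left).
January has 31 days (168 left).
February has 28 days (140 left).
March has 31 days (109 left).
April has 30 days (79 left).
May has 31 days (48 left).
June has 30 days (18 left).
18 days into July → July 18, 2063.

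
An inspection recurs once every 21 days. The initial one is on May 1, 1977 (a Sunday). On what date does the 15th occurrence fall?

Feb 19, 1978

The 15th occurrence is 14 intervals after the first: 14 × 21 = 294 days after May 1, 1977.
May has 31 days — 30 days to the end of May leaves 264.
Jun has 30 days (234 left).
Jul has 31 days (203 left).
Aug has 31 days (172 left).
Sep has 30 days (142 left).
Oct has 31 days (111 left).
Nov has 30 days (81 left).
Dec has 31 days (50 left).
Jan has 31 days (19 left).
19 days into Feb → Feb 19, 1978.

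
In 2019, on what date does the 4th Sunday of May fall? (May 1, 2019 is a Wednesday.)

May 2019 begins on a Wednesday, so the first Sunday is May 5 (4 days later).
The 4th Sunday is 3 weeks later: 5 + 21 = 26.

26 May 2019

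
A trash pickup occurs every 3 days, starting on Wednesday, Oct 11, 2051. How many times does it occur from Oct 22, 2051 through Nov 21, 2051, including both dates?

10

Occurrences land 3·i days after Oct 11, 2051 for i = 0, 1, 2, …
Oct 22, 2051 is 11 days after the start; 11 ÷ 3 = 3 remainder 2; since the remainder is 2, round up to i = 4. First occurrence in the window: #5 on Oct 23, 2051 (4×3 = 12 days in).
Nov 21, 2051 is 41 days after the start; 41 ÷ 3 = 13 remainder 2. Last occurrence in the window: #14 on Nov 19, 2051.
Occurrences #5 through #14: 10 in total.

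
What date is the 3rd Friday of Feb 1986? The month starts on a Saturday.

Feb 1986 begins on a Saturday, so the first Friday is Feb 7 (6 days later).
The 3rd Friday is 2 weeks later: 7 + 14 = 21.

Feb 21, 1986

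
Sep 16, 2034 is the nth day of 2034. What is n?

Days in months before Sep: 31 + 28 + 31 + 30 + 31 + 30 + 31 + 31 = 243.
Plus 16 days into Sep → day 259.

259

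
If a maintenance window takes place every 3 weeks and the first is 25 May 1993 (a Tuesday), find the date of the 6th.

7 September 1993

The 6th occurrence is 5 intervals after the first: 5 × 21 = 105 days after 25 May 1993.
May has 31 days — 6 days to the end of May leaves 99.
June has 30 days (69 left).
July has 31 days (38 left).
August has 31 days (7 left).
7 days into September → 7 September 1993.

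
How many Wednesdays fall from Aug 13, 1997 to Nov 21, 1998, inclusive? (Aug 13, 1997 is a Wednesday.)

67

Aug 13, 1997 is a Wednesday; the first Wednesday on or after it is Aug 13, 1997.
From Aug 13, 1997 to Nov 21, 1998: 140 + 325 = 465 days (rest of 1997, to Nov 21, 1998 in 1998).
465 ÷ 7 = 66 full weeks with remainder 3, so 66 more Wednesdays after the first → 67.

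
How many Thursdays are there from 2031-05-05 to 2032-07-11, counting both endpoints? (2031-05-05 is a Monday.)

2031-05-05 is a Monday; the first Thursday on or after it is 2031-05-08 (3 days later).
From 2031-05-08 to 2032-07-11: 237 + 193 = 430 days (rest of 2031, to 2032-07-11 in 2032).
430 ÷ 7 = 61 full weeks with remainder 3, so 61 more Thursdays after the first → 62.

62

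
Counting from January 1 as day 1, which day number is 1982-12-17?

351

Days in months before December: 31 + 28 + 31 + 30 + 31 + 30 + 31 + 31 + 30 + 31 + 30 = 334.
Plus 17 days into December → day 351.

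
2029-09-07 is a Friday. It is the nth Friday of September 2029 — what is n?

Day 7 falls in week ⌈7/7⌉ of the month.
Days 1–7 hold the 1st Friday, 8–14 the 2nd, 15–21 the 3rd, 22–28 the 4th, 29–31 the 5th.
7 is in the range for the 1st.

1st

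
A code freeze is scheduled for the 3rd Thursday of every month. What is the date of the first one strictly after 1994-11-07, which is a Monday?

November 1994 starts on a Tuesday; its first Thursday is the 3rd, so the 3rd Thursday is the 17th — 1994-11-17.
1994-11-17 is after 1994-11-07, so that is the next one.

1994-11-17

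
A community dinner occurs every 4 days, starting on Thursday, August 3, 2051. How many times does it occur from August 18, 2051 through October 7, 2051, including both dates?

13

Occurrences land 4·i days after August 3, 2051 for i = 0, 1, 2, …
August 18, 2051 is 15 days after the start; 15 ÷ 4 = 3 remainder 3; since the remainder is 3, round up to i = 4. First occurrence in the window: #5 on August 19, 2051 (4×4 = 16 days in).
October 7, 2051 is 65 days after the start; 65 ÷ 4 = 16 remainder 1. Last occurrence in the window: #17 on October 6, 2051.
Occurrences #5 through #17: 13 in total.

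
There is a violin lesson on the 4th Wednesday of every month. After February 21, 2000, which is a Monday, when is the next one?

February 23, 2000

February 2000 starts on a Tuesday; its first Wednesday is the 2nd, so the 4th Wednesday is the 23rd — February 23, 2000.
February 23, 2000 is after February 21, 2000, so that is the next one.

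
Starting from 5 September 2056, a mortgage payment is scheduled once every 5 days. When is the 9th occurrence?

15 October 2056

The 9th occurrence is 8 intervals after the first: 8 × 5 = 40 days after 5 September 2056.
September has 30 days — 25 days to the end of September leaves 15.
15 days into October → 15 October 2056.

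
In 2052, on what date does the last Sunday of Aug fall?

Aug 25, 2052

Aug 2052 begins on a Thursday, so the first Sunday is Aug 4 (3 days later).
Aug 2052 has 31 days. Adding weeks: 4, 11, 18, 25 — the last one ≤ 31 is the 25th.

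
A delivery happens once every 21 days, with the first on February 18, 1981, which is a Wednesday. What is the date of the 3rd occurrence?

The 3rd occurrence is 2 intervals after the first: 2 × 21 = 42 days after February 18, 1981.
February has 28 days — 10 days to the end of February leaves 32.
March has 31 days (1 left).
1 day into April → April 1, 1981.

April 1, 1981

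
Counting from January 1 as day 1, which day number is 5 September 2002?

248

Days in months before September: 31 + 28 + 31 + 30 + 31 + 30 + 31 + 31 = 243.
Plus 5 days into September → day 248.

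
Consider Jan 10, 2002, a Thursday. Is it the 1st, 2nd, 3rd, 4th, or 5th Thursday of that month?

Day 10 falls in week ⌈10/7⌉ of the month.
Days 1–7 hold the 1st Thursday, 8–14 the 2nd, 15–21 the 3rd, 22–28 the 4th, 29–31 the 5th.
10 is in the range for the 2nd.

2nd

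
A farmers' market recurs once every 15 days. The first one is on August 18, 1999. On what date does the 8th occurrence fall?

The 8th occurrence is 7 intervals after the first: 7 × 15 = 105 days after August 18, 1999.
August has 31 days — 13 days to the end of August leaves 92.
September has 30 days (62 left).
October has 31 days (31 left).
November has 30 days (1 left).
1 day into December → December 1, 1999.

December 1, 1999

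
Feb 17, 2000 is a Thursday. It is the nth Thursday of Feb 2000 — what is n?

3rd

Day 17 falls in week ⌈17/7⌉ of the month.
Days 1–7 hold the 1st Thursday, 8–14 the 2nd, 15–21 the 3rd, 22–28 the 4th, 29–31 the 5th.
17 is in the range for the 3rd.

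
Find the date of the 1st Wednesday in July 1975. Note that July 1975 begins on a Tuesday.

1975-07-02

July 1975 begins on a Tuesday, so the first Wednesday is July 2 (1 day later).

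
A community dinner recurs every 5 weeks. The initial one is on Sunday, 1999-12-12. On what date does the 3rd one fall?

The 3rd occurrence is 2 intervals after the first: 2 × 35 = 70 days after 1999-12-12.
December has 31 days — 19 days to the end of December leaves 51.
January has 31 days (20 left).
20 days into February → 2000-02-20.

2000-02-20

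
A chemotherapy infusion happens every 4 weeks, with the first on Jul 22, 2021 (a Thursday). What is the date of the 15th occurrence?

The 15th occurrence is 14 intervals after the first: 14 × 28 = 392 days after Jul 22, 2021.
Jul has 31 days — 9 days to the end of Jul leaves 383.
Aug has 31 days (352 left).
Sep has 30 days (322 left).
Oct has 31 days (291 left).
Nov has 30 days (261 left).
Dec has 31 days (230 left).
Jan has 31 days (199 left).
Feb has 28 days (171 left).
Mar has 31 days (140 left).
Apr has 30 days (110 left).
May has 31 days (79 left).
Jun has 30 days (49 left).
Jul has 31 days (18 left).
18 days into Aug → Aug 18, 2022.

Aug 18, 2022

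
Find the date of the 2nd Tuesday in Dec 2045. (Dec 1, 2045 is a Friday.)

Dec 12, 2045

Dec 2045 begins on a Friday, so the first Tuesday is Dec 5 (4 days later).
The 2nd Tuesday is 1 weeks later: 5 + 7 = 12.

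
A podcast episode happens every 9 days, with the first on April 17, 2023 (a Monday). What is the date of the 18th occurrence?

September 17, 2023

The 18th occurrence is 17 intervals after the first: 17 × 9 = 153 days after April 17, 2023.
April has 30 days — 13 days to the end of April leaves 140.
May has 31 days (109 left).
June has 30 days (79 left).
July has 31 days (48 left).
August has 31 days (17 left).
17 days into September → September 17, 2023.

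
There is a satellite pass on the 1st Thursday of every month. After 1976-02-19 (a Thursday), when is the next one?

February 1976 starts on a Sunday, so its 1st Thursday is 1976-02-05 (4 days in).
That is not after 1976-02-19, so look at March 1976.
March 1976 starts on a Monday, so its 1st Thursday is 1976-03-04 (3 days in).

1976-03-04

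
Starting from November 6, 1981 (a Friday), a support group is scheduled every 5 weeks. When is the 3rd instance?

January 15, 1982

The 3rd occurrence is 2 intervals after the first: 2 × 35 = 70 days after November 6, 1981.
November has 30 days — 24 days to the end of November leaves 46.
December has 31 days (15 left).
15 days into January → January 15, 1982.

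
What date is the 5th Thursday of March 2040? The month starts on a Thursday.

March 2040 begins on a Thursday, so the first Thursday is March 1.
The 5th Thursday is 4 weeks later: 1 + 28 = 29.

2040-03-29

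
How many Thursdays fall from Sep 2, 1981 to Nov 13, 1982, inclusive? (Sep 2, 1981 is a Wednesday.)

63

Sep 2, 1981 is a Wednesday; the first Thursday on or after it is Sep 3, 1981 (1 day later).
From Sep 3, 1981 to Nov 13, 1982: 119 + 317 = 436 days (rest of 1981, to Nov 13, 1982 in 1982).
436 ÷ 7 = 62 full weeks with remainder 2, so 62 more Thursdays after the first → 63.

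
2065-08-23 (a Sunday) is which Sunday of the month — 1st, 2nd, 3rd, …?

4th

Day 23 falls in week ⌈23/7⌉ of the month.
Days 1–7 hold the 1st Sunday, 8–14 the 2nd, 15–21 the 3rd, 22–28 the 4th, 29–31 the 5th.
23 is in the range for the 4th.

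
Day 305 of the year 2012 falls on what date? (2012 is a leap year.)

31 October 2012

January has 31 days (305 − 31 = 274 remain).
February has 29 days (274 − 29 = 245 remain).
March has 31 days (245 − 31 = 214 remain).
April has 30 days (214 − 30 = 184 remain).
May has 31 days (184 − 31 = 153 remain).
June has 30 days (153 − 30 = 123 remain).
July has 31 days (123 − 31 = 92 remain).
August has 31 days (92 − 31 = 61 remain).
September has 30 days (61 − 30 = 31 remain).
31 into October → October 31.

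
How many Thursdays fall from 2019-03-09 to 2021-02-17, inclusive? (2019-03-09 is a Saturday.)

101

2019-03-09 is a Saturday; the first Thursday on or after it is 2019-03-14 (5 days later).
From 2019-03-14 to 2021-02-17: 292 + 366 + 48 = 706 days (rest of 2019, 2020, to 2021-02-17 in 2021).
706 ÷ 7 = 100 full weeks with remainder 6, so 100 more Thursdays after the first → 101.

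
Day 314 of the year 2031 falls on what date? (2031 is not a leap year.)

January has 31 days (314 − 31 = 283 remain).
February has 28 days (283 − 28 = 255 remain).
March has 31 days (255 − 31 = 224 remain).
April has 30 days (224 − 30 = 194 remain).
May has 31 days (194 − 31 = 163 remain).
June has 30 days (163 − 30 = 133 remain).
July has 31 days (133 − 31 = 102 remain).
August has 31 days (102 − 31 = 71 remain).
September has 30 days (71 − 30 = 41 remain).
October has 31 days (41 − 31 = 10 remain).
10 into November → November 10.

2031-11-10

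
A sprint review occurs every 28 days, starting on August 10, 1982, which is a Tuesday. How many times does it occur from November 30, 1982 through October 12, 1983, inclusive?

12

Occurrences land 28·i days after August 10, 1982 for i = 0, 1, 2, …
November 30, 1982 is 112 days after the start; 112 ÷ 28 = 4 remainder 0. First occurrence in the window: #5 on November 30, 1982 (4×28 = 112 days in).
October 12, 1983 is 428 days after the start; 428 ÷ 28 = 15 remainder 8. Last occurrence in the window: #16 on October 4, 1983.
Occurrences #5 through #16: 12 in total.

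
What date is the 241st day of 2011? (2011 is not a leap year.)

January has 31 days (241 − 31 = 210 remain).
February has 28 days (210 − 28 = 182 remain).
March has 31 days (182 − 31 = 151 remain).
April has 30 days (151 − 30 = 121 remain).
May has 31 days (121 − 31 = 90 remain).
June has 30 days (90 − 30 = 60 remain).
July has 31 days (60 − 31 = 29 remain).
29 into August → August 29.

29 August 2011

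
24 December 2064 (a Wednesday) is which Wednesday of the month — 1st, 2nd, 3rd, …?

4th

Day 24 falls in week ⌈24/7⌉ of the month.
Days 1–7 hold the 1st Wednesday, 8–14 the 2nd, 15–21 the 3rd, 22–28 the 4th, 29–31 the 5th.
24 is in the range for the 4th.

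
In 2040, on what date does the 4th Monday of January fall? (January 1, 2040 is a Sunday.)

January 2040 begins on a Sunday, so the first Monday is January 2 (1 day later).
The 4th Monday is 3 weeks later: 2 + 21 = 23.

23 January 2040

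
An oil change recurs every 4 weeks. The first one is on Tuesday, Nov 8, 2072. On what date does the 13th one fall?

The 13th occurrence is 12 intervals after the first: 12 × 28 = 336 days after Nov 8, 2072.
Nov has 30 days — 22 days to the end of Nov leaves 314.
Dec has 31 days (283 left).
Jan has 31 days (252 left).
Feb has 28 days (224 left).
Mar has 31 days (193 left).
Apr has 30 days (163 left).
May has 31 days (132 left).
Jun has 30 days (102 left).
Jul has 31 days (71 left).
Aug has 31 days (40 left).
Sep has 30 days (10 left).
10 days into Oct → Oct 10, 2073.

Oct 10, 2073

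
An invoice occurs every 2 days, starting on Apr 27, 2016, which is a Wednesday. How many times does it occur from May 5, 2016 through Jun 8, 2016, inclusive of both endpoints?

Occurrences land 2·i days after Apr 27, 2016 for i = 0, 1, 2, …
May 5, 2016 is 8 days after the start; 8 ÷ 2 = 4 remainder 0. First occurrence in the window: #5 on May 5, 2016 (4×2 = 8 days in).
Jun 8, 2016 is 42 days after the start; 42 ÷ 2 = 21 remainder 0. Last occurrence in the window: #22 on Jun 8, 2016.
Occurrences #5 through #22: 18 in total.

18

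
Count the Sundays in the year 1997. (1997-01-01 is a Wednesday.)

52

1997-01-01 is a Wednesday; the first Sunday on or after it is 1997-01-05 (4 days later).
From 1997-01-05 to 1997-12-31: 26 + 28 + 31 + 30 + 31 + 30 + 31 + 31 + 30 + 31 + 30 + 31 = 360 days (rest of January, February, March, April, May, June, July, August, September, October, November, December).
360 ÷ 7 = 51 full weeks with remainder 3, so 51 more Sundays after the first → 52.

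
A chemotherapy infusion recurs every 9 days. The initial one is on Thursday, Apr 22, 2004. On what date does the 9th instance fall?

Jul 3, 2004

The 9th occurrence is 8 intervals after the first: 8 × 9 = 72 days after Apr 22, 2004.
Apr has 30 days — 8 days to the end of Apr leaves 64.
May has 31 days (33 left).
Jun has 30 days (3 left).
3 days into Jul → Jul 3, 2004.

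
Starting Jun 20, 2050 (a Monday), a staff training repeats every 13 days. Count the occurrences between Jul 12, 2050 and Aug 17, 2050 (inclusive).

Occurrences land 13·i days after Jun 20, 2050 for i = 0, 1, 2, …
Jul 12, 2050 is 22 days after the start; 22 ÷ 13 = 1 remainder 9; since the remainder is 9, round up to i = 2. First occurrence in the window: #3 on Jul 16, 2050 (2×13 = 26 days in).
Aug 17, 2050 is 58 days after the start; 58 ÷ 13 = 4 remainder 6. Last occurrence in the window: #5 on Aug 11, 2050.
Occurrences #3 through #5: 3 in total.

3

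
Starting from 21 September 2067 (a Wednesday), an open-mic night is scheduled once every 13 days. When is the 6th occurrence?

25 November 2067

The 6th occurrence is 5 intervals after the first: 5 × 13 = 65 days after 21 September 2067.
September has 30 days — 9 days to the end of September leaves 56.
October has 31 days (25 left).
25 days into November → 25 November 2067.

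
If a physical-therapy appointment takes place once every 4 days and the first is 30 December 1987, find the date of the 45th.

23 June 1988

The 45th occurrence is 44 intervals after the first: 44 × 4 = 176 days after 30 December 1987.
December has 31 days — 1 day to the end of December leaves 175.
January has 31 days (144 left).
February has 29 days (115 left).
March has 31 days (84 left).
April has 30 days (54 left).
May has 31 days (23 left).
23 days into June → 23 June 1988.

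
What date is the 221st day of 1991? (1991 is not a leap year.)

August 9, 1991

January has 31 days (221 − 31 = 190 remain).
February has 28 days (190 − 28 = 162 remain).
March has 31 days (162 − 31 = 131 remain).
April has 30 days (131 − 30 = 101 remain).
May has 31 days (101 − 31 = 70 remain).
June has 30 days (70 − 30 = 40 remain).
July has 31 days (40 − 31 = 9 remain).
9 into August → August 9.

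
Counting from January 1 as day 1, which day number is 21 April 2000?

Days in months before April: 31 + 29 + 31 = 91.
Plus 21 days into April → day 112.

112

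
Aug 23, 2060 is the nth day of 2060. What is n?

Days in months before Aug: 31 + 29 + 31 + 30 + 31 + 30 + 31 = 213.
Plus 23 days into Aug → day 236.

236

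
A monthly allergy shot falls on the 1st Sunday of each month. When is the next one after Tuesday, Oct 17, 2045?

Oct 2045 starts on a Sunday, so its 1st Sunday is Oct 1, 2045.
That is not after Oct 17, 2045, so look at Nov 2045.
Nov 2045 starts on a Wednesday, so its 1st Sunday is Nov 5, 2045 (4 days in).

Nov 5, 2045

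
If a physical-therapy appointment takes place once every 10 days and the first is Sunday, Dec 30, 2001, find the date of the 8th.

The 8th occurrence is 7 intervals after the first: 7 × 10 = 70 days after Dec 30, 2001.
Dec has 31 days — 1 day to the end of Dec leaves 69.
Jan has 31 days (38 left).
Feb has 28 days (10 left).
10 days into Mar → Mar 10, 2002.

Mar 10, 2002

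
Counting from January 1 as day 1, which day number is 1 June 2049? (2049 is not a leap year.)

Days in months before June: 31 + 28 + 31 + 30 + 31 = 151.
Plus 1 day into June → day 152.

152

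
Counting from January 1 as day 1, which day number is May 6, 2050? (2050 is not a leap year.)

126

Days in months before May: 31 + 28 + 31 + 30 = 120.
Plus 6 days into May → day 126.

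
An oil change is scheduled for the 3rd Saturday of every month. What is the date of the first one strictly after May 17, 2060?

Jun 19, 2060

May 2060 starts on a Saturday; its first Saturday is the 1st, so the 3rd Saturday is the 15th — May 15, 2060.
That is not after May 17, 2060, so look at Jun 2060.
Jun 2060 starts on a Tuesday; its first Saturday is the 5th, so the 3rd Saturday is the 19th — Jun 19, 2060.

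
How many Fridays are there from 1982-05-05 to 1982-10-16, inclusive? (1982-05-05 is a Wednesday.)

1982-05-05 is a Wednesday; the first Friday on or after it is 1982-05-07 (2 days later).
From 1982-05-07 to 1982-10-16: 24 + 30 + 31 + 31 + 30 + 16 = 162 days (rest of May, June, July, August, September, October).
162 ÷ 7 = 23 full weeks with remainder 1, so 23 more Fridays after the first → 24.

24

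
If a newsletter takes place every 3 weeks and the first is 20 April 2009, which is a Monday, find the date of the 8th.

The 8th occurrence is 7 intervals after the first: 7 × 21 = 147 days after 20 April 2009.
April has 30 days — 10 days to the end of April leaves 137.
May has 31 days (106 left).
June has 30 days (76 left).
July has 31 days (45 left).
August has 31 days (14 left).
14 days into September → 14 September 2009.

14 September 2009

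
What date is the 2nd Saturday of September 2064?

13 September 2064

The first Saturday of September 2064 is September 6.
The 2nd Saturday is 1 weeks later: 6 + 7 = 13.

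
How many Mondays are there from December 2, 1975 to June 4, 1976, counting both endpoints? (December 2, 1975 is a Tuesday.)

26

December 2, 1975 is a Tuesday; the first Monday on or after it is December 8, 1975 (6 days later).
From December 8, 1975 to June 4, 1976: 23 + 31 + 29 + 31 + 30 + 31 + 4 = 179 days (rest of December, January, February, March, April, May, June).
179 ÷ 7 = 25 full weeks with remainder 4, so 25 more Mondays after the first → 26.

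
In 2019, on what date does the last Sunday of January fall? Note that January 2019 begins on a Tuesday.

January 2019 begins on a Tuesday, so the first Sunday is January 6 (5 days later).
January 2019 has 31 days. Adding weeks: 6, 13, 20, 27 — the last one ≤ 31 is the 27th.

27 January 2019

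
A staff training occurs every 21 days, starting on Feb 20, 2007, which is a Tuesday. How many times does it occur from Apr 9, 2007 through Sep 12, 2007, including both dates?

7

Occurrences land 21·i days after Feb 20, 2007 for i = 0, 1, 2, …
Apr 9, 2007 is 48 days after the start; 48 ÷ 21 = 2 remainder 6; since the remainder is 6, round up to i = 3. First occurrence in the window: #4 on Apr 24, 2007 (3×21 = 63 days in).
Sep 12, 2007 is 204 days after the start; 204 ÷ 21 = 9 remainder 15. Last occurrence in the window: #10 on Aug 28, 2007.
Occurrences #4 through #10: 7 in total.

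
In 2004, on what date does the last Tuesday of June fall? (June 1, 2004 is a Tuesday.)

June 29, 2004

June 2004 begins on a Tuesday, so the first Tuesday is June 1.
June 2004 has 30 days. Adding weeks: 1, 8, 15, 22, 29 — the last one ≤ 30 is the 29th.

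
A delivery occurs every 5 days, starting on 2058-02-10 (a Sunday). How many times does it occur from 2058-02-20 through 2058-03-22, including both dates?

Occurrences land 5·i days after 2058-02-10 for i = 0, 1, 2, …
2058-02-20 is 10 days after the start; 10 ÷ 5 = 2 remainder 0. First occurrence in the window: #3 on 2058-02-20 (2×5 = 10 days in).
2058-03-22 is 40 days after the start; 40 ÷ 5 = 8 remainder 0. Last occurrence in the window: #9 on 2058-03-22.
Occurrences #3 through #9: 7 in total.

7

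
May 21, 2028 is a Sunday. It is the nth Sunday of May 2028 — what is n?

Day 21 falls in week ⌈21/7⌉ of the month.
Days 1–7 hold the 1st Sunday, 8–14 the 2nd, 15–21 the 3rd, 22–28 the 4th, 29–31 the 5th.
21 is in the range for the 3rd.

3rd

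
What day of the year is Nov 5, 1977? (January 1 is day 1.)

309

Days in months before Nov: 31 + 28 + 31 + 30 + 31 + 30 + 31 + 31 + 30 + 31 = 304.
Plus 5 days into Nov → day 309.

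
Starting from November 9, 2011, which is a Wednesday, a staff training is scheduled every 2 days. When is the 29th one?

The 29th occurrence is 28 intervals after the first: 28 × 2 = 56 days after November 9, 2011.
November has 30 days — 21 days to the end of November leaves 35.
December has 31 days (4 left).
4 days into January → January 4, 2012.

January 4, 2012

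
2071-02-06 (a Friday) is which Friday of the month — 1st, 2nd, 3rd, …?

Day 6 falls in week ⌈6/7⌉ of the month.
Days 1–7 hold the 1st Friday, 8–14 the 2nd, 15–21 the 3rd, 22–28 the 4th, 29–31 the 5th.
6 is in the range for the 1st.

1st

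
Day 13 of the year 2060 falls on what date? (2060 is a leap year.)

13 January 2060

13 into January → January 13.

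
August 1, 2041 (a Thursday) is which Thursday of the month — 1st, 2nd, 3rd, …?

Day 1 falls in week ⌈1/7⌉ of the month.
Days 1–7 hold the 1st Thursday, 8–14 the 2nd, 15–21 the 3rd, 22–28 the 4th, 29–31 the 5th.
1 is in the range for the 1st.

1st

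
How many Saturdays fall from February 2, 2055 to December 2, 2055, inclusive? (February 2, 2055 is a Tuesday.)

February 2, 2055 is a Tuesday; the first Saturday on or after it is February 6, 2055 (4 days later).
From February 6, 2055 to December 2, 2055: 22 + 31 + 30 + 31 + 30 + 31 + 31 + 30 + 31 + 30 + 2 = 299 days (rest of February, March, April, May, June, July, August, September, October, November, December).
299 ÷ 7 = 42 full weeks with remainder 5, so 42 more Saturdays after the first → 43.

43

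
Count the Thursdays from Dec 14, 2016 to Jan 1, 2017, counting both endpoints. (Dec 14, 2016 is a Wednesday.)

3

Dec 14, 2016 is a Wednesday; the first Thursday on or after it is Dec 15, 2016 (1 day later).
From Dec 15, 2016 to Jan 1, 2017: 16 + 1 = 17 days (rest of Dec, Jan).
17 ÷ 7 = 2 full weeks with remainder 3, so 2 more Thursdays after the first → 3.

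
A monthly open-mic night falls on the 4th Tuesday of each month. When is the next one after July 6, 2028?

July 2028 starts on a Saturday; its first Tuesday is the 4th, so the 4th Tuesday is the 25th — July 25, 2028.
July 25, 2028 is after July 6, 2028, so that is the next one.

July 25, 2028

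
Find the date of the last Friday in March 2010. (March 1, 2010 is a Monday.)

March 26, 2010

March 2010 begins on a Monday, so the first Friday is March 5 (4 days later).
March 2010 has 31 days. Adding weeks: 5, 12, 19, 26 — the last one ≤ 31 is the 26th.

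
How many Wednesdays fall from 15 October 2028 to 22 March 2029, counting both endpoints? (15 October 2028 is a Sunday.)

23

15 October 2028 is a Sunday; the first Wednesday on or after it is 18 October 2028 (3 days later).
From 18 October 2028 to 22 March 2029: 13 + 30 + 31 + 31 + 28 + 22 = 155 days (rest of October, November, December, January, February, March).
155 ÷ 7 = 22 full weeks with remainder 1, so 22 more Wednesdays after the first → 23.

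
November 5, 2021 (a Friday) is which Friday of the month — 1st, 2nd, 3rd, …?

1st

Day 5 falls in week ⌈5/7⌉ of the month.
Days 1–7 hold the 1st Friday, 8–14 the 2nd, 15–21 the 3rd, 22–28 the 4th, 29–31 the 5th.
5 is in the range for the 1st.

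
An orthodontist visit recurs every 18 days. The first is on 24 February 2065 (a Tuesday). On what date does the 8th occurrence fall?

The 8th occurrence is 7 intervals after the first: 7 × 18 = 126 days after 24 February 2065.
February has 28 days — 4 days to the end of February leaves 122.
March has 31 days (91 left).
April has 30 days (61 left).
May has 31 days (30 left).
30 days into June → 30 June 2065.

30 June 2065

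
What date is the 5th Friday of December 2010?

December 2010 begins on a Wednesday, so the first Friday is December 3 (2 days later).
The 5th Friday is 4 weeks later: 3 + 28 = 31.

31 December 2010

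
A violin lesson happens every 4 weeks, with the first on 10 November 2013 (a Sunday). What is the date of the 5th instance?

The 5th occurrence is 4 intervals after the first: 4 × 28 = 112 days after 10 November 2013.
November has 30 days — 20 days to the end of November leaves 92.
December has 31 days (61 left).
January has 31 days (30 left).
February has 28 days (2 left).
2 days into March → 2 March 2014.

2 March 2014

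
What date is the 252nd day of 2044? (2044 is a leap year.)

Jan has 31 days (252 − 31 = 221 remain).
Feb has 29 days (221 − 29 = 192 remain).
Mar has 31 days (192 − 31 = 161 remain).
Apr has 30 days (161 − 30 = 131 remain).
May has 31 days (131 − 31 = 100 remain).
Jun has 30 days (100 − 30 = 70 remain).
Jul has 31 days (70 − 31 = 39 remain).
Aug has 31 days (39 − 31 = 8 remain).
8 into Sep → Sep 8.

Sep 8, 2044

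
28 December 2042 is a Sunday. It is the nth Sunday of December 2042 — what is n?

4th

Day 28 falls in week ⌈28/7⌉ of the month.
Days 1–7 hold the 1st Sunday, 8–14 the 2nd, 15–21 the 3rd, 22–28 the 4th, 29–31 the 5th.
28 is in the range for the 4th.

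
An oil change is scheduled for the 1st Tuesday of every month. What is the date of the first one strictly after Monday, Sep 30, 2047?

Oct 1, 2047

Sep 2047 starts on a Sunday, so its 1st Tuesday is Sep 3, 2047 (2 days in).
That is not after Sep 30, 2047, so look at Oct 2047.
Oct 2047 starts on a Tuesday, so its 1st Tuesday is Oct 1, 2047.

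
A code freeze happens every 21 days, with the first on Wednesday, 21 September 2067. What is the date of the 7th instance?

The 7th occurrence is 6 intervals after the first: 6 × 21 = 126 days after 21 September 2067.
September has 30 days — 9 days to the end of September leaves 117.
October has 31 days (86 left).
November has 30 days (56 left).
December has 31 days (25 left).
25 days into January → 25 January 2068.

25 January 2068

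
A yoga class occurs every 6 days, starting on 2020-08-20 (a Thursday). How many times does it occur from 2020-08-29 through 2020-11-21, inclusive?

Occurrences land 6·i days after 2020-08-20 for i = 0, 1, 2, …
2020-08-29 is 9 days after the start; 9 ÷ 6 = 1 remainder 3; since the remainder is 3, round up to i = 2. First occurrence in the window: #3 on 2020-09-01 (2×6 = 12 days in).
2020-11-21 is 93 days after the start; 93 ÷ 6 = 15 remainder 3. Last occurrence in the window: #16 on 2020-11-18.
Occurrences #3 through #16: 14 in total.

14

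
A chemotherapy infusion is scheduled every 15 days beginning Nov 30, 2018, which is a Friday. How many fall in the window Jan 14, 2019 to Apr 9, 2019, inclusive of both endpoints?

Occurrences land 15·i days after Nov 30, 2018 for i = 0, 1, 2, …
Jan 14, 2019 is 45 days after the start; 45 ÷ 15 = 3 remainder 0. First occurrence in the window: #4 on Jan 14, 2019 (3×15 = 45 days in).
Apr 9, 2019 is 130 days after the start; 130 ÷ 15 = 8 remainder 10. Last occurrence in the window: #9 on Mar 30, 2019.
Occurrences #4 through #9: 6 in total.

6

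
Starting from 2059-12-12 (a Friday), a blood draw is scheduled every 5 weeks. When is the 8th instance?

2060-08-13

The 8th occurrence is 7 intervals after the first: 7 × 35 = 245 days after 2059-12-12.
December has 31 days — 19 days to the end of December leaves 226.
January has 31 days (195 left).
February has 29 days (166 left).
March has 31 days (135 left).
April has 30 days (105 left).
May has 31 days (74 left).
June has 30 days (44 left).
July has 31 days (13 left).
13 days into August → 2060-08-13.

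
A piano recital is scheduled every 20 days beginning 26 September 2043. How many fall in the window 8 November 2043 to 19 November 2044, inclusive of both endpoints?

Occurrences land 20·i days after 26 September 2043 for i = 0, 1, 2, …
8 November 2043 is 43 days after the start; 43 ÷ 20 = 2 remainder 3; since the remainder is 3, round up to i = 3. First occurrence in the window: #4 on 25 November 2043 (3×20 = 60 days in).
19 November 2044 is 420 days after the start; 420 ÷ 20 = 21 remainder 0. Last occurrence in the window: #22 on 19 November 2044.
Occurrences #4 through #22: 19 in total.

19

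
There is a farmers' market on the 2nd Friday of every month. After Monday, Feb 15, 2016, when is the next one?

Feb 2016 starts on a Monday; its first Friday is the 5th, so the 2nd Friday is the 12th — Feb 12, 2016.
That is not after Feb 15, 2016, so look at Mar 2016.
Mar 2016 starts on a Tuesday; its first Friday is the 4th, so the 2nd Friday is the 11th — Mar 11, 2016.

Mar 11, 2016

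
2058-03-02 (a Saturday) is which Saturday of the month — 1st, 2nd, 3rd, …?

1st

Day 2 falls in week ⌈2/7⌉ of the month.
Days 1–7 hold the 1st Saturday, 8–14 the 2nd, 15–21 the 3rd, 22–28 the 4th, 29–31 the 5th.
2 is in the range for the 1st.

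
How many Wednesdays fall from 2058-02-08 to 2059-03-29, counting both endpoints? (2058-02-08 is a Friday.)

59

2058-02-08 is a Friday; the first Wednesday on or after it is 2058-02-13 (5 days later).
From 2058-02-13 to 2059-03-29: 321 + 88 = 409 days (rest of 2058, to 2059-03-29 in 2059).
409 ÷ 7 = 58 full weeks with remainder 3, so 58 more Wednesdays after the first → 59.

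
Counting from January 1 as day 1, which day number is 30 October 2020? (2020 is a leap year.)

Days in months before October: 31 + 29 + 31 + 30 + 31 + 30 + 31 + 31 + 30 = 274.
Plus 30 days into October → day 304.

304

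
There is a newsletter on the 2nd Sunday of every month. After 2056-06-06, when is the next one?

2056-06-11

June 2056 starts on a Thursday; its first Sunday is the 4th, so the 2nd Sunday is the 11th — 2056-06-11.
2056-06-11 is after 2056-06-06, so that is the next one.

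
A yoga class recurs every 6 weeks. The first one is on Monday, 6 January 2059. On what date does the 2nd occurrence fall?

The 2nd occurrence is 1 interval after the first: 1 × 42 = 42 days after 6 January 2059.
January has 31 days — 25 days to the end of January leaves 17.
17 days into February → 17 February 2059.

17 February 2059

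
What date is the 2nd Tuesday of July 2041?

The first Tuesday of July 2041 is July 2.
The 2nd Tuesday is 1 weeks later: 2 + 7 = 9.

July 9, 2041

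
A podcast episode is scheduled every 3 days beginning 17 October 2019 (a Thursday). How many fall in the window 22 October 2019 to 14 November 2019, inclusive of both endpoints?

Occurrences land 3·i days after 17 October 2019 for i = 0, 1, 2, …
22 October 2019 is 5 days after the start; 5 ÷ 3 = 1 remainder 2; since the remainder is 2, round up to i = 2. First occurrence in the window: #3 on 23 October 2019 (2×3 = 6 days in).
14 November 2019 is 28 days after the start; 28 ÷ 3 = 9 remainder 1. Last occurrence in the window: #10 on 13 November 2019.
Occurrences #3 through #10: 8 in total.

8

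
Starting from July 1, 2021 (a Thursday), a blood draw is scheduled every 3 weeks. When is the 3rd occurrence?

The 3rd occurrence is 2 intervals after the first: 2 × 21 = 42 days after July 1, 2021.
July has 31 days — 30 days to the end of July leaves 12.
12 days into August → August 12, 2021.

August 12, 2021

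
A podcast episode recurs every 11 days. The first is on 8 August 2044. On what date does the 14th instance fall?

The 14th occurrence is 13 intervals after the first: 13 × 11 = 143 days after 8 August 2044.
August has 31 days — 23 days to the end of August leaves 120.
September has 30 days (90 left).
October has 31 days (59 left).
November has 30 days (29 left).
29 days into December → 29 December 2044.

29 December 2044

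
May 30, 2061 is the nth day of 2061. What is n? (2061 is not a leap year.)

Days in months before May: 31 + 28 + 31 + 30 = 120.
Plus 30 days into May → day 150.

150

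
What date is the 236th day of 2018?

January has 31 days (236 − 31 = 205 remain).
February has 28 days (205 − 28 = 177 remain).
March has 31 days (177 − 31 = 146 remain).
April has 30 days (146 − 30 = 116 remain).
May has 31 days (116 − 31 = 85 remain).
June has 30 days (85 − 30 = 55 remain).
July has 31 days (55 − 31 = 24 remain).
24 into August → August 24.

24 August 2018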